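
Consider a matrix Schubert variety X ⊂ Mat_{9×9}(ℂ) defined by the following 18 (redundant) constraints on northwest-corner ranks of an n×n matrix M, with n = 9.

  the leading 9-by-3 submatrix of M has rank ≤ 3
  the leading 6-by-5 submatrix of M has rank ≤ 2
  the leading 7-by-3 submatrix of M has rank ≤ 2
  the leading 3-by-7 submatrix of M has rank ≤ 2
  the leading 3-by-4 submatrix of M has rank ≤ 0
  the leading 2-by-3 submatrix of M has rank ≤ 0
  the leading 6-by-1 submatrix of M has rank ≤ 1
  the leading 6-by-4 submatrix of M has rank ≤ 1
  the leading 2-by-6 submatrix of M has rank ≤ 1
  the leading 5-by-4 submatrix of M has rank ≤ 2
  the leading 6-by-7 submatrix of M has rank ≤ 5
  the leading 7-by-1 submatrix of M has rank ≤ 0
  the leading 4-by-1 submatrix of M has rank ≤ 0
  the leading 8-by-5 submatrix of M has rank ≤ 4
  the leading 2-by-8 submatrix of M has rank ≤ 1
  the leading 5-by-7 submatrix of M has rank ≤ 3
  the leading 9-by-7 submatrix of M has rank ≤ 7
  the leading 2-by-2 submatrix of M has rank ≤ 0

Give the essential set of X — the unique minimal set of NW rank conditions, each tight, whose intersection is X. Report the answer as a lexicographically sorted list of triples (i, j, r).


Reconstructing r_w from the 18 given conditions:

  R[1]: 0, 0, 0, 0, 1, 1, 1, 1, 1
  R[2]: 0, 0, 0, 0, 1, 1, 1, 1, 2
  R[3]: 0, 0, 0, 0, 1, 2, 2, 2, 3
  R[4]: 0, 1, 1, 1, 2, 3, 3, 3, 4
  R[5]: 0, 1, 1, 1, 2, 3, 3, 4, 5
  R[6]: 0, 1, 1, 1, 2, 3, 4, 5, 6
  R[7]: 0, 1, 2, 2, 3, 4, 5, 6, 7
  R[8]: 1, 2, 3, 3, 4, 5, 6, 7, 8
  R[9]: 1, 2, 3, 4, 5, 6, 7, 8, 9

the unique w with this rank table is (5, 9, 6, 2, 8, 7, 3, 1, 4).

|D(w)|=24, |Ess(w)|=5:

[(2, 8, 1), (3, 4, 0), (5, 7, 3), (6, 4, 1), (7, 1, 0)]


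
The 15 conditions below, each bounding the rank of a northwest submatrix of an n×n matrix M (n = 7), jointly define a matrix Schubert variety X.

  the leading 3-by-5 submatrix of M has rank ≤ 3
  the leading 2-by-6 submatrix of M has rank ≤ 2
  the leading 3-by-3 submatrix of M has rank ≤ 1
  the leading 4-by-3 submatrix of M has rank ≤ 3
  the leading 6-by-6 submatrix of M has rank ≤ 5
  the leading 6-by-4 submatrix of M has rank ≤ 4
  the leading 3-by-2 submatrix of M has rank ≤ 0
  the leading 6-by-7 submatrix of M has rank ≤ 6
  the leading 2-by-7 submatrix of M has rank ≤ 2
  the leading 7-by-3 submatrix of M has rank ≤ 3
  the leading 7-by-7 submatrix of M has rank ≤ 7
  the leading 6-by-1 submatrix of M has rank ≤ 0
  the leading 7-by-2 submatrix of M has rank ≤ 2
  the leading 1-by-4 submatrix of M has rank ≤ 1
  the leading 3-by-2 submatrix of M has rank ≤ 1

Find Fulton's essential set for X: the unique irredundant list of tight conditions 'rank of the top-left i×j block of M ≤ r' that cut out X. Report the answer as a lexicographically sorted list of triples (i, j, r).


Rank table r_w(7×7) implied by the 15 constraints:

  0, 0, 1, 1, 1, 1, 1
  0, 0, 1, 2, 2, 2, 2
  0, 0, 1, 2, 3, 3, 3
  0, 1, 2, 3, 4, 4, 4
  0, 1, 2, 3, 4, 5, 5
  0, 1, 2, 3, 4, 5, 6
  1, 2, 3, 4, 5, 6, 7

second differences of R give the permutation w = (3, 4, 5, 2, 6, 7, 1).

ℓ(w)=9; the 2 essential cells (i,j,r):

[(3, 2, 0), (6, 1, 0)]


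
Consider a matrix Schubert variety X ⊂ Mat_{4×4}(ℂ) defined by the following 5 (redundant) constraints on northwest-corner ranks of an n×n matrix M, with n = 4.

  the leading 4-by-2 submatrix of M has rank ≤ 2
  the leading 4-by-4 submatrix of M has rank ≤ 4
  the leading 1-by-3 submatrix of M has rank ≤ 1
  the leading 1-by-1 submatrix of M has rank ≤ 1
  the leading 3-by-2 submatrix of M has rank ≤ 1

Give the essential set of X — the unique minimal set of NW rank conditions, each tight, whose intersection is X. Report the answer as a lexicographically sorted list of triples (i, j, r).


Computing R[i][j] = min implied NW-rank bound (n=4, 5 conditions):

  1 1 1 1
  1 1 2 2
  1 1 2 3
  1 2 3 4

the unique w with this rank table is (1, 3, 4, 2).

ℓ(w)=2; the 1 essential cell (i,j,r):

[(3, 2, 1)]


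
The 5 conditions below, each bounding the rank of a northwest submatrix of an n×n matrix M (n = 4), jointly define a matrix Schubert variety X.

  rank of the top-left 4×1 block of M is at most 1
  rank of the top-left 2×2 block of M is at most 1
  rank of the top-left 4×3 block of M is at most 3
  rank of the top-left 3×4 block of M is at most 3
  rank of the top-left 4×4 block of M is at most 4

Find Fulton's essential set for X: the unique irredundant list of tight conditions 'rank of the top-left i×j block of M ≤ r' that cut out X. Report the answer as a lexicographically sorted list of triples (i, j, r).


Computing R[i][j] = min implied NW-rank bound (n=4, 5 conditions):

  R[1]: 1 1 1 1
  R[2]: 1 1 2 2
  R[3]: 1 2 3 3
  R[4]: 1 2 3 4

the unique w with this rank table is (1, 3, 2, 4).

Rothe diagram D(w) (1 cell), 1 SE-corner (essential condition):

[(2, 2, 1)]


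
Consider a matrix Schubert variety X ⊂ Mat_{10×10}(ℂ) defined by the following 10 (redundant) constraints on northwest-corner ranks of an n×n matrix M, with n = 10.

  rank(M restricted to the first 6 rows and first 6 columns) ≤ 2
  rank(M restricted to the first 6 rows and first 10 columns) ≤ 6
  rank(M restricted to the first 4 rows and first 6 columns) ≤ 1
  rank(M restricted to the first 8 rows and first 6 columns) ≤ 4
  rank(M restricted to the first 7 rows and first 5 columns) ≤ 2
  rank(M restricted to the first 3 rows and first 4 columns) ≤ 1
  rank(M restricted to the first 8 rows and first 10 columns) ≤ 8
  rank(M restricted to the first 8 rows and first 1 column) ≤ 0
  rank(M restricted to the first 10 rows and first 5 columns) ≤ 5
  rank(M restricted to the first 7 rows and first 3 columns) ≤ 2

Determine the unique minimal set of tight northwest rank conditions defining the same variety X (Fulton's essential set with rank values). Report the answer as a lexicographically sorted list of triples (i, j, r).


Rank table r_w(10×10) implied by the 10 constraints:

  0, 1, 1, 1, 1, 1, 1, 1, 1, 1
  0, 1, 1, 1, 1, 1, 2, 2, 2, 2
  0, 1, 1, 1, 1, 1, 2, 3, 3, 3
  0, 1, 1, 1, 1, 1, 2, 3, 4, 4
  0, 1, 2, 2, 2, 2, 3, 4, 5, 5
  0, 1, 2, 2, 2, 2, 3, 4, 5, 6
  0, 1, 2, 2, 2, 3, 4, 5, 6, 7
  0, 1, 2, 3, 3, 4, 5, 6, 7, 8
  1, 2, 3, 4, 4, 5, 6, 7, 8, 9
  1, 2, 3, 4, 5, 6, 7, 8, 9, 10

hence w(1..10) = (2, 7, 8, 9, 3, 10, 6, 4, 1, 5).

|D(w)|=25, |Ess(w)|=4:

[(4, 6, 1), (6, 6, 2), (7, 5, 2), (8, 1, 0)]


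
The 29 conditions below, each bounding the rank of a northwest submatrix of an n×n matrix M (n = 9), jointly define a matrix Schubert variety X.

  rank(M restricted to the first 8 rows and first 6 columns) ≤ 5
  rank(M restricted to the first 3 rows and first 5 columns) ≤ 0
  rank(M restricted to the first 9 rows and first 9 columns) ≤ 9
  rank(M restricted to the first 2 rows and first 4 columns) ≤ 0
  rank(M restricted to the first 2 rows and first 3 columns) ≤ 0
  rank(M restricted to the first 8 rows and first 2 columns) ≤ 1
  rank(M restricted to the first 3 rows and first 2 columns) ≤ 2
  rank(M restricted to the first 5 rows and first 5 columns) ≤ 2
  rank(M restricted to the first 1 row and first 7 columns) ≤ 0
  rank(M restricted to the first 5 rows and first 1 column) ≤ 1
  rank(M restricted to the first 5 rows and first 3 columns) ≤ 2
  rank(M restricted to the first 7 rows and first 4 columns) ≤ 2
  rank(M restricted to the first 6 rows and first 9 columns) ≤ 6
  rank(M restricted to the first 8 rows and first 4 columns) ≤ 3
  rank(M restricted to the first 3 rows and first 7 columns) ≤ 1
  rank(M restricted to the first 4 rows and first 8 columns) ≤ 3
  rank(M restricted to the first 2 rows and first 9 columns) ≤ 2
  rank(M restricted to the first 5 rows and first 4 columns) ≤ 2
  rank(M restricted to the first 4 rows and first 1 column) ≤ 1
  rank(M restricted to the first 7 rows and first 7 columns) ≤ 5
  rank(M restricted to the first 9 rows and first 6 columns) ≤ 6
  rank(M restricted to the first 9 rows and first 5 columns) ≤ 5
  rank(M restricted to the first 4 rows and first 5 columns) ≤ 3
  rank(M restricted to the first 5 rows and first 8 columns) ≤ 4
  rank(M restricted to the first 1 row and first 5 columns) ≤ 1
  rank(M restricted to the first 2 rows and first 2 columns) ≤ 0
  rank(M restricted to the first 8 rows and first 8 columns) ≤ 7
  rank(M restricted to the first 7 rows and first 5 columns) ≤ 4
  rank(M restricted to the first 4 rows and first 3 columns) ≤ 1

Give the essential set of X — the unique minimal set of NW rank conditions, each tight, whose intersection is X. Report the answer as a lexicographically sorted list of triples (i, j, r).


Propagating the 29 rank bounds to every northwest block:

  i=1: 0 | 0 | 0 | 0 | 0 | 0 | 0 | 1 | 1
  i=2: 0 | 0 | 0 | 0 | 0 | 1 | 1 | 2 | 2
  i=3: 0 | 0 | 0 | 0 | 0 | 1 | 1 | 2 | 3
  i=4: 1 | 1 | 1 | 1 | 1 | 2 | 2 | 3 | 4
  i=5: 1 | 1 | 2 | 2 | 2 | 3 | 3 | 4 | 5
  i=6: 1 | 1 | 2 | 2 | 3 | 4 | 4 | 5 | 6
  i=7: 1 | 1 | 2 | 2 | 3 | 4 | 5 | 6 | 7
  i=8: 1 | 1 | 2 | 3 | 4 | 5 | 6 | 7 | 8
  i=9: 1 | 2 | 3 | 4 | 5 | 6 | 7 | 8 | 9

so w = (8, 6, 9, 1, 3, 5, 7, 4, 2).

Fulton essential set (5 of the 24 Rothe cells):

[(1, 7, 0), (3, 5, 0), (3, 7, 1), (7, 4, 2), (8, 2, 1)]


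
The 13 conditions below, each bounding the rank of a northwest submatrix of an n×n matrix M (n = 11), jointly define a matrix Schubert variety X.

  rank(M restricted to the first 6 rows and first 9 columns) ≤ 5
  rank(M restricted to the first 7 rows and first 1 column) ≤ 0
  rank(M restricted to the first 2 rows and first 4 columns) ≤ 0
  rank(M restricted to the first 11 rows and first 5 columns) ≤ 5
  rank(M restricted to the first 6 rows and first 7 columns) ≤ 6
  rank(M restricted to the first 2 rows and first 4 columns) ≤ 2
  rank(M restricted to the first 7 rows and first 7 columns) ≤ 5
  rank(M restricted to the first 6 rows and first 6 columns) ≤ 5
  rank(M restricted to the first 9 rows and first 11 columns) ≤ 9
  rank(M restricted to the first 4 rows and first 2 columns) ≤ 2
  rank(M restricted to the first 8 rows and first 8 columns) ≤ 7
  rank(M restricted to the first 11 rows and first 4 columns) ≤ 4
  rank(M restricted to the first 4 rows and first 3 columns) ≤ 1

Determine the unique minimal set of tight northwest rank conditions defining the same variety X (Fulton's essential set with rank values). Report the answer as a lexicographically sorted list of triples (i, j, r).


Rank table r_w(11×11) implied by the 13 constraints:

  i=1: 0 | 0 | 0 | 0 | 1 | 1 | 1 | 1 | 1 | 1 | 1
  i=2: 0 | 0 | 0 | 0 | 1 | 2 | 2 | 2 | 2 | 2 | 2
  i=3: 0 | 1 | 1 | 1 | 2 | 3 | 3 | 3 | 3 | 3 | 3
  i=4: 0 | 1 | 1 | 2 | 3 | 4 | 4 | 4 | 4 | 4 | 4
  i=5: 0 | 1 | 2 | 3 | 4 | 5 | 5 | 5 | 5 | 5 | 5
  i=6: 0 | 1 | 2 | 3 | 4 | 5 | 5 | 5 | 5 | 6 | 6
  i=7: 0 | 1 | 2 | 3 | 4 | 5 | 5 | 6 | 6 | 7 | 7
  i=8: 1 | 2 | 3 | 4 | 5 | 6 | 6 | 7 | 7 | 8 | 8
  i=9: 1 | 2 | 3 | 4 | 5 | 6 | 7 | 8 | 8 | 9 | 9
  i=10: 1 | 2 | 3 | 4 | 5 | 6 | 7 | 8 | 9 | 10 | 10
  i=11: 1 | 2 | 3 | 4 | 5 | 6 | 7 | 8 | 9 | 10 | 11

hence w(1..11) = (5, 6, 2, 4, 3, 10, 8, 1, 7, 9, 11).

|D(w)|=18, |Ess(w)|=5:

[(2, 4, 0), (4, 3, 1), (6, 9, 5), (7, 1, 0), (7, 7, 5)]


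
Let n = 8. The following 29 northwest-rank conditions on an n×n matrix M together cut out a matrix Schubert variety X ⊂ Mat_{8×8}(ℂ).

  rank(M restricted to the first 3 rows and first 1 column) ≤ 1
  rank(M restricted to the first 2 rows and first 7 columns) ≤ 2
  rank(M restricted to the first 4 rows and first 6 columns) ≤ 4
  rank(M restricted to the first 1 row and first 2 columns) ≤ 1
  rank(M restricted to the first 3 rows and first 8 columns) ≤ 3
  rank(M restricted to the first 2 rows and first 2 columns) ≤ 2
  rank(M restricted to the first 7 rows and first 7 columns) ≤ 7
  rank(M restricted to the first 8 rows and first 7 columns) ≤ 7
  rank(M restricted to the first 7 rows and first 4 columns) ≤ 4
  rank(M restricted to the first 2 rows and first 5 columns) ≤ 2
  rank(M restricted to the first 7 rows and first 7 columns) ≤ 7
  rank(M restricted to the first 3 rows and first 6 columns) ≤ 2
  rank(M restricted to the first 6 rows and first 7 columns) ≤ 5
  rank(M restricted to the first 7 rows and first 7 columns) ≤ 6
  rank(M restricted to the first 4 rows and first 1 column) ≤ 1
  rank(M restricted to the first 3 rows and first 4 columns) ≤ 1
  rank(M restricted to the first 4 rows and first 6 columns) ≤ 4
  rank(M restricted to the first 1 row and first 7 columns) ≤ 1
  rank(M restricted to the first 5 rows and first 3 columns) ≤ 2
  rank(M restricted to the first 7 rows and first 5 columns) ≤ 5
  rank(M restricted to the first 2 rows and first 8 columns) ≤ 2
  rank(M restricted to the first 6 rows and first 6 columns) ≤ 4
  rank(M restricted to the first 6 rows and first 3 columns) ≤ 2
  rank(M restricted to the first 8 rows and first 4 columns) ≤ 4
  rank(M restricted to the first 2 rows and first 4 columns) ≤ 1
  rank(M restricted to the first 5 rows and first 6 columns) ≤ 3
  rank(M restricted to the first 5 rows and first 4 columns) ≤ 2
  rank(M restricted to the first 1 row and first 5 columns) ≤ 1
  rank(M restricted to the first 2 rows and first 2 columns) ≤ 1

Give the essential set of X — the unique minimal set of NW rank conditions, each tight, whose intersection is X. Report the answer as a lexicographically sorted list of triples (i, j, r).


Reconstructing r_w from the 29 given conditions:

  row 1: 1 1 1 1 1 1 1 1
  row 2: 1 1 1 1 2 2 2 2
  row 3: 1 1 1 1 2 2 3 3
  row 4: 1 2 2 2 3 3 4 4
  row 5: 1 2 2 2 3 3 4 5
  row 6: 1 2 2 3 4 4 5 6
  row 7: 1 2 3 4 5 5 6 7
  row 8: 1 2 3 4 5 6 7 8

hence w(1..8) = (1, 5, 7, 2, 8, 4, 3, 6).

5 SE-corners of the 11-cell Rothe diagram give Ess(w):

[(3, 4, 1), (3, 6, 2), (5, 4, 2), (5, 6, 3), (6, 3, 2)]


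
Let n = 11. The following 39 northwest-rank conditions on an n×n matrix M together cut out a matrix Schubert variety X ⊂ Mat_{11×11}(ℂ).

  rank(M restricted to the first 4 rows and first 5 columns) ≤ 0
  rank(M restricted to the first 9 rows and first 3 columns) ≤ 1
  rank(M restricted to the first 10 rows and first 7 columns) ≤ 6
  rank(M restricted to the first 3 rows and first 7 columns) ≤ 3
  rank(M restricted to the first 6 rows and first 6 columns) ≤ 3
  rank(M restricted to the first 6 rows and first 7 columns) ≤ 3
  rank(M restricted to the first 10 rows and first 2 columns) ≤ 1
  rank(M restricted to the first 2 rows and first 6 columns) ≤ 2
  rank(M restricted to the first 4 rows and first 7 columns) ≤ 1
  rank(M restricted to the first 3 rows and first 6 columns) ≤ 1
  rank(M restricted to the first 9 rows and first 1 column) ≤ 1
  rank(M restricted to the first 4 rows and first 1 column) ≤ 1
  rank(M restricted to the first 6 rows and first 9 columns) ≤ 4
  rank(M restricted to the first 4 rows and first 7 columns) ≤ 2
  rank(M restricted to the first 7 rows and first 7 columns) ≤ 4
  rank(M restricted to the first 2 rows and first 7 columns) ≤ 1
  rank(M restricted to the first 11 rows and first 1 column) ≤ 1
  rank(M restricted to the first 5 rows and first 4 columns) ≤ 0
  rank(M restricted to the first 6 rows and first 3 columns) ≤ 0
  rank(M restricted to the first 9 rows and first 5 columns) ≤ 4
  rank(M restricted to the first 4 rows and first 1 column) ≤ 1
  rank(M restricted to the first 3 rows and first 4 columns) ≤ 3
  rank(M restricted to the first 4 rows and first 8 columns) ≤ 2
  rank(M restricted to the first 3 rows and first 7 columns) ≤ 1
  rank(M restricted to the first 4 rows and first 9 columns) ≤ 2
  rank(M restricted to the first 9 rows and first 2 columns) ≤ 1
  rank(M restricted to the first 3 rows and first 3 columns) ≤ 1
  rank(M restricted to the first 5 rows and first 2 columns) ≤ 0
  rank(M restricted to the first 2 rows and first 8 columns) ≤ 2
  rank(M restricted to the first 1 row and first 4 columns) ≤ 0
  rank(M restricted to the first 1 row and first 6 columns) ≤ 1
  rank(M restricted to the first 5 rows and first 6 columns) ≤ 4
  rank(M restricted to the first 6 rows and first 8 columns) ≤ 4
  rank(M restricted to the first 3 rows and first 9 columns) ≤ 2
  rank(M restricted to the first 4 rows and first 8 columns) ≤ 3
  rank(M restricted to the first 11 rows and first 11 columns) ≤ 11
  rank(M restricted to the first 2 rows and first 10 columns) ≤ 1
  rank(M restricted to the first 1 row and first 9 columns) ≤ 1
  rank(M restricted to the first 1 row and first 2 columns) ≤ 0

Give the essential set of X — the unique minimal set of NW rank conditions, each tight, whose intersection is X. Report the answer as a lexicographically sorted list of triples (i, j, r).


Rank table r_w(11×11) implied by the 39 constraints:

  R[1]: 0 0 0 0 0 1 1 1 1 1 1
  R[2]: 0 0 0 0 0 1 1 1 1 1 2
  R[3]: 0 0 0 0 0 1 1 2 2 2 3
  R[4]: 0 0 0 0 0 1 1 2 2 3 4
  R[5]: 0 0 0 0 1 2 2 3 3 4 5
  R[6]: 0 0 0 1 2 3 3 4 4 5 6
  R[7]: 1 1 1 2 3 4 4 5 5 6 7
  R[8]: 1 1 1 2 3 4 5 6 6 7 8
  R[9]: 1 1 1 2 3 4 5 6 7 8 9
  R[10]: 1 1 2 3 4 5 6 7 8 9 10
  R[11]: 1 2 3 4 5 6 7 8 9 10 11

second differences of R give the permutation w = (6, 11, 8, 10, 5, 4, 1, 7, 9, 3, 2).

Fulton essential set (8 of the 39 Rothe cells):

[(2, 10, 1), (4, 5, 0), (4, 7, 1), (4, 9, 2), (5, 4, 0), (6, 3, 0), (9, 3, 1), (10, 2, 1)]


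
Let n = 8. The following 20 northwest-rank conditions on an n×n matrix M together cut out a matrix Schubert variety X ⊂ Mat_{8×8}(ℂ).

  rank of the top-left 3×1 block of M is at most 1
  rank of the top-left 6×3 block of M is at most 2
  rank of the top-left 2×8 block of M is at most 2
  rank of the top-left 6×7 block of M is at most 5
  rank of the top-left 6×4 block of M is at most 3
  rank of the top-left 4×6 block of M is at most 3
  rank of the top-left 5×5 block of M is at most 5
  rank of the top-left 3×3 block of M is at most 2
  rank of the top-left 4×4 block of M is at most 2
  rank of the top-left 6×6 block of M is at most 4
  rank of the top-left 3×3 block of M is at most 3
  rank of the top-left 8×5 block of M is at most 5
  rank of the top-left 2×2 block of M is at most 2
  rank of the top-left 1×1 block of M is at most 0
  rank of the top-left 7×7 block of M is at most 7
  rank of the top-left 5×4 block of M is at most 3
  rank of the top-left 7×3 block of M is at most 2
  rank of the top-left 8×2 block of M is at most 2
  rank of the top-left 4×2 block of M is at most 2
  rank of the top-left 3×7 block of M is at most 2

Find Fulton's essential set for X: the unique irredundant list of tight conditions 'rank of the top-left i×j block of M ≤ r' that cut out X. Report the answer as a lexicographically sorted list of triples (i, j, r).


Computing R[i][j] = min implied NW-rank bound (n=8, 20 conditions):

  R[1]: 0 | 1 | 1 | 1 | 1 | 1 | 1 | 1
  R[2]: 1 | 2 | 2 | 2 | 2 | 2 | 2 | 2
  R[3]: 1 | 2 | 2 | 2 | 2 | 2 | 2 | 3
  R[4]: 1 | 2 | 2 | 2 | 3 | 3 | 3 | 4
  R[5]: 1 | 2 | 2 | 3 | 4 | 4 | 4 | 5
  R[6]: 1 | 2 | 2 | 3 | 4 | 4 | 5 | 6
  R[7]: 1 | 2 | 2 | 3 | 4 | 5 | 6 | 7
  R[8]: 1 | 2 | 3 | 4 | 5 | 6 | 7 | 8

so w = (2, 1, 8, 5, 4, 7, 6, 3).

Fulton essential set (5 of the 12 Rothe cells):

[(1, 1, 0), (3, 7, 2), (4, 4, 2), (6, 6, 4), (7, 3, 2)]


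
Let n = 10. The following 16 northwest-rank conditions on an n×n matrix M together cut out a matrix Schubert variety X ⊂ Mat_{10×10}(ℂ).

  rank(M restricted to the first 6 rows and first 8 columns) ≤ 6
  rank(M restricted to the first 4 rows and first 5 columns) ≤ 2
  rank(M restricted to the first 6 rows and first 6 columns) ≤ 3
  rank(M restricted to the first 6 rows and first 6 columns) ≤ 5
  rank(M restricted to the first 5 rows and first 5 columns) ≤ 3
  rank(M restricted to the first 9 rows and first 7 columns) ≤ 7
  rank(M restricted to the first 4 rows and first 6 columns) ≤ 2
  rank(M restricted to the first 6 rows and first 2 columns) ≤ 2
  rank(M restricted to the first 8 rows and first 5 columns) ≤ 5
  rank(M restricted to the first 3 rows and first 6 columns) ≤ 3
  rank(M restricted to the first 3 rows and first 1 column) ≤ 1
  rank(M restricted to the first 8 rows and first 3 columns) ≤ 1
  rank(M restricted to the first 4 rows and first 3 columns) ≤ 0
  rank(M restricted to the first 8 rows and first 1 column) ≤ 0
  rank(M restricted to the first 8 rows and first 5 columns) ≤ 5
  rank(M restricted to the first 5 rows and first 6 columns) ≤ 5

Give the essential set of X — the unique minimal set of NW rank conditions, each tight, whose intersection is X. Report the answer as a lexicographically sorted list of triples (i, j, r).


Recovering R(i,j) via the rank-extension bound from the 16 conditions:

  0, 0, 0, 1, 1, 1, 1, 1, 1, 1
  0, 0, 0, 1, 2, 2, 2, 2, 2, 2
  0, 0, 0, 1, 2, 2, 3, 3, 3, 3
  0, 0, 0, 1, 2, 2, 3, 4, 4, 4
  0, 1, 1, 2, 3, 3, 4, 5, 5, 5
  0, 1, 1, 2, 3, 3, 4, 5, 6, 6
  0, 1, 1, 2, 3, 4, 5, 6, 7, 7
  0, 1, 1, 2, 3, 4, 5, 6, 7, 8
  1, 2, 2, 3, 4, 5, 6, 7, 8, 9
  1, 2, 3, 4, 5, 6, 7, 8, 9, 10

second differences of R give the permutation w = (4, 5, 7, 8, 2, 9, 6, 10, 1, 3).

Fulton essential set (5 of the 22 Rothe cells):

[(4, 3, 0), (4, 6, 2), (6, 6, 3), (8, 1, 0), (8, 3, 1)]


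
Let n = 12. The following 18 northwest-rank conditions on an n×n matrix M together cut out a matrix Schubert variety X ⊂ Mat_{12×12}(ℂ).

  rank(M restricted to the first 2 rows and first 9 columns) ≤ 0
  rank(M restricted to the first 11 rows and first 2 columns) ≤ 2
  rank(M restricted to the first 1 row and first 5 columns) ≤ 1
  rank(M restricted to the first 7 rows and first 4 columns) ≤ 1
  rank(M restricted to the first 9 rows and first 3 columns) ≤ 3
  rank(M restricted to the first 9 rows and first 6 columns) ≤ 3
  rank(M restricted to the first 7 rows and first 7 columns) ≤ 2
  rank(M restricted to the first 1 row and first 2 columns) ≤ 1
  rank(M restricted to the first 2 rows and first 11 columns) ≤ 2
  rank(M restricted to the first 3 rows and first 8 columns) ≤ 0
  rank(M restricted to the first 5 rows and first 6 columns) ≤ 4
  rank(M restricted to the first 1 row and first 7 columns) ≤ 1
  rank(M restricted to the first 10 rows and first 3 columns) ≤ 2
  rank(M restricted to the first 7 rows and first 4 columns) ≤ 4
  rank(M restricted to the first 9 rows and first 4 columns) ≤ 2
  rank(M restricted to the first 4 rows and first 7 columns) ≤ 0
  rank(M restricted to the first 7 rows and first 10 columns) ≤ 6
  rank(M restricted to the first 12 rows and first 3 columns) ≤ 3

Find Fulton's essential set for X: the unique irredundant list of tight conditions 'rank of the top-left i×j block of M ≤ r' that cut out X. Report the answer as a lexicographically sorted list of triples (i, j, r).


Reconstructing r_w from the 18 given conditions:

  R[1]: 0, 0, 0, 0, 0, 0, 0, 0, 0, 1, 1, 1
  R[2]: 0, 0, 0, 0, 0, 0, 0, 0, 0, 1, 2, 2
  R[3]: 0, 0, 0, 0, 0, 0, 0, 0, 1, 2, 3, 3
  R[4]: 0, 0, 0, 0, 0, 0, 0, 1, 2, 3, 4, 4
  R[5]: 1, 1, 1, 1, 1, 1, 1, 2, 3, 4, 5, 5
  R[6]: 1, 1, 1, 1, 2, 2, 2, 3, 4, 5, 6, 6
  R[7]: 1, 1, 1, 1, 2, 2, 2, 3, 4, 5, 6, 7
  R[8]: 1, 2, 2, 2, 3, 3, 3, 4, 5, 6, 7, 8
  R[9]: 1, 2, 2, 2, 3, 3, 4, 5, 6, 7, 8, 9
  R[10]: 1, 2, 2, 3, 4, 4, 5, 6, 7, 8, 9, 10
  R[11]: 1, 2, 3, 4, 5, 5, 6, 7, 8, 9, 10, 11
  R[12]: 1, 2, 3, 4, 5, 6, 7, 8, 9, 10, 11, 12

second differences of R give the permutation w = (10, 11, 9, 8, 1, 5, 12, 2, 7, 4, 3, 6).

8 SE-corners of the 45-cell Rothe diagram give Ess(w):

[(2, 9, 0), (3, 8, 0), (4, 7, 0), (7, 4, 1), (7, 7, 2), (9, 4, 2), (9, 6, 3), (10, 3, 2)]


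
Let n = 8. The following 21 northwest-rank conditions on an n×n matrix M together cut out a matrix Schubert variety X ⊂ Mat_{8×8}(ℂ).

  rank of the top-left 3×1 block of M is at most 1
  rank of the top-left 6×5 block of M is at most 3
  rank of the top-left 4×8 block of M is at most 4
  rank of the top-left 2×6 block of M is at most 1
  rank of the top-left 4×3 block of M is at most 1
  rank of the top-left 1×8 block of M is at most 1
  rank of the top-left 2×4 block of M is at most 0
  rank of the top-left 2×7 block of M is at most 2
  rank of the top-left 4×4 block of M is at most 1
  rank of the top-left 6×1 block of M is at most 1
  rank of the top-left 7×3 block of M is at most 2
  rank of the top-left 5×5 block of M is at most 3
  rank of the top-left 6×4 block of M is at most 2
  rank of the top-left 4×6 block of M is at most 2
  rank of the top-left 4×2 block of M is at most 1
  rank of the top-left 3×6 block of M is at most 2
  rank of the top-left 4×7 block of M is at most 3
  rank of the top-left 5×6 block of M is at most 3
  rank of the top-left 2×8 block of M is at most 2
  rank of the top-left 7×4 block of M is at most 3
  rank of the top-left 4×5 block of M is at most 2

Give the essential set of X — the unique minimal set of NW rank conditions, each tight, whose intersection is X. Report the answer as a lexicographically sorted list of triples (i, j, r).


Rank table r_w(8×8) implied by the 21 constraints:

  i=1: 0 0 0 0 1 1 1 1
  i=2: 0 0 0 0 1 1 2 2
  i=3: 1 1 1 1 2 2 3 3
  i=4: 1 1 1 1 2 2 3 4
  i=5: 1 2 2 2 3 3 4 5
  i=6: 1 2 2 2 3 4 5 6
  i=7: 1 2 2 3 4 5 6 7
  i=8: 1 2 3 4 5 6 7 8

hence w(1..8) = (5, 7, 1, 8, 2, 6, 4, 3).

D(w) has 16 cells with 6 SE-corners; essential set:

[(2, 4, 0), (2, 6, 1), (4, 4, 1), (4, 6, 2), (6, 4, 2), (7, 3, 2)]


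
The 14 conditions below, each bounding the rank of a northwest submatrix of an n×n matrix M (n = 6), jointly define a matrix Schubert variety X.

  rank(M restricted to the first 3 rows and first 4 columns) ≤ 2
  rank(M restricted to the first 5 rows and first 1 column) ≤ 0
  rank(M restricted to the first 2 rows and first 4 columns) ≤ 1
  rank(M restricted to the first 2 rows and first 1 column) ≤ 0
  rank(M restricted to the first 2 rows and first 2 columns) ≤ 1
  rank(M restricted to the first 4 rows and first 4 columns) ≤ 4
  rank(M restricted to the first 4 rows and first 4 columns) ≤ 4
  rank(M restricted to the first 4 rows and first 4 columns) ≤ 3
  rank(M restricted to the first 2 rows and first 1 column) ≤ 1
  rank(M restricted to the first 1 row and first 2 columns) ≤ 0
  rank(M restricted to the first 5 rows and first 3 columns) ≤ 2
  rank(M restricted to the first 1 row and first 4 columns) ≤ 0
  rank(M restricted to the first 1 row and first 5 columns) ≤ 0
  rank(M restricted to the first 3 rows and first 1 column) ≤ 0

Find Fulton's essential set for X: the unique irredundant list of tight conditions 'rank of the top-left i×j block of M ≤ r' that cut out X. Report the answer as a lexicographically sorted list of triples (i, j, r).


The tightest implied rank at each (i,j), from the 14 conditions:

  0, 0, 0, 0, 0, 1
  0, 1, 1, 1, 1, 2
  0, 1, 2, 2, 2, 3
  0, 1, 2, 3, 3, 4
  0, 1, 2, 3, 4, 5
  1, 2, 3, 4, 5, 6

the unique w with this rank table is (6, 2, 3, 4, 5, 1).

ℓ(w)=9; the 2 essential cells (i,j,r):

[(1, 5, 0), (5, 1, 0)]


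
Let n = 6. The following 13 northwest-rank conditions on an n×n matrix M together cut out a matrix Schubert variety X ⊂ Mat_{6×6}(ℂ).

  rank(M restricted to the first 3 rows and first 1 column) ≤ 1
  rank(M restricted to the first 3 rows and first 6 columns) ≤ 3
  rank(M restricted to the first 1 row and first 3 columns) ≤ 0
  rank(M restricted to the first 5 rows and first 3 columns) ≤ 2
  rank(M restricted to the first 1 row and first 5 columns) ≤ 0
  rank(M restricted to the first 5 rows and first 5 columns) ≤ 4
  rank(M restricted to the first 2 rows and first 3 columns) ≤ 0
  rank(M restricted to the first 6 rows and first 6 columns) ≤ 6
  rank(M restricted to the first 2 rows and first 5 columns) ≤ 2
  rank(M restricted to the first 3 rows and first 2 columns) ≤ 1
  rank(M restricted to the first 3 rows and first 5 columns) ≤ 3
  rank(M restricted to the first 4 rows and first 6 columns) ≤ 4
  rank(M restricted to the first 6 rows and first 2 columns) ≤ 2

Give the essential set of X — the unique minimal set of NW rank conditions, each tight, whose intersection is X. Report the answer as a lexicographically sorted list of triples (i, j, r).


Propagating the 13 rank bounds to every northwest block:

  0 0 0 0 0 1
  0 0 0 1 1 2
  1 1 1 2 2 3
  1 2 2 3 3 4
  1 2 2 3 4 5
  1 2 3 4 5 6

reading off 1-entries of Δ²R: w = (6, 4, 1, 2, 5, 3).

D(w) has 9 cells with 3 SE-corners; essential set:

[(1, 5, 0), (2, 3, 0), (5, 3, 2)]


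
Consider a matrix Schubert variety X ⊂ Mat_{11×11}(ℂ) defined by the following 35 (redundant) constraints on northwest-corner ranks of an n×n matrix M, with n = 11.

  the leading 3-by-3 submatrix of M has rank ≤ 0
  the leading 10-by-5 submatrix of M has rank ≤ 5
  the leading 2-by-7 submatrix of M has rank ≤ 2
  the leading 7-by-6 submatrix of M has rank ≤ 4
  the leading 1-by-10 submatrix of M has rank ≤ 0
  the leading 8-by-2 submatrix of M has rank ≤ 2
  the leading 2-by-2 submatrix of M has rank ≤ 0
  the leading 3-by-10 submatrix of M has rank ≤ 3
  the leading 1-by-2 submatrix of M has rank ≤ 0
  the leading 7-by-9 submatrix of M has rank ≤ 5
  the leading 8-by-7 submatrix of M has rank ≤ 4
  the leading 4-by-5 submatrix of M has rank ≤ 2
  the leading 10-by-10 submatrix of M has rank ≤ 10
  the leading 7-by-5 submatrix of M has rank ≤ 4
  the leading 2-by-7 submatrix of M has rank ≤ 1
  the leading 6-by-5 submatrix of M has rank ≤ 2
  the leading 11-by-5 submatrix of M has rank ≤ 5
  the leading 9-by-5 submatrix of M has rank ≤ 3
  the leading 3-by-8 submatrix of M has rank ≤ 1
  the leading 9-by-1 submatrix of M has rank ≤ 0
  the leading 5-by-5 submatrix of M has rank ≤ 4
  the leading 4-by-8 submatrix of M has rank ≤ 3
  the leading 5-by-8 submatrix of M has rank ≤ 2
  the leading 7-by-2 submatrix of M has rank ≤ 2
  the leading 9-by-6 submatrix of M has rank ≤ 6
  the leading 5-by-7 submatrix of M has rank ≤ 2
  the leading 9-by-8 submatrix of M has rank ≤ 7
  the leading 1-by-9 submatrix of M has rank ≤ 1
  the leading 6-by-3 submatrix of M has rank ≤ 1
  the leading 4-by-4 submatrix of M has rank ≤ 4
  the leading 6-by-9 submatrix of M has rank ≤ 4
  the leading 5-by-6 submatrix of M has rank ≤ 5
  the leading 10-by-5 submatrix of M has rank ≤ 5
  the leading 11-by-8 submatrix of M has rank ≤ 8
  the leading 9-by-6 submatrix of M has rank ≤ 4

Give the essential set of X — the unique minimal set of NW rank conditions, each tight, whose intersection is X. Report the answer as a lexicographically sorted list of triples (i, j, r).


Reconstructing r_w from the 35 given conditions:

  i=1: 0  0  0  0  0  0  0  0  0  0  1
  i=2: 0  0  0  1  1  1  1  1  1  1  2
  i=3: 0  0  0  1  1  1  1  1  2  2  3
  i=4: 0  1  1  2  2  2  2  2  3  3  4
  i=5: 0  1  1  2  2  2  2  2  3  4  5
  i=6: 0  1  1  2  2  3  3  3  4  5  6
  i=7: 0  1  2  3  3  4  4  4  5  6  7
  i=8: 0  1  2  3  3  4  4  5  6  7  8
  i=9: 0  1  2  3  3  4  5  6  7  8  9
  i=10: 1  2  3  4  4  5  6  7  8  9  10
  i=11: 1  2  3  4  5  6  7  8  9  10  11

giving w = (11, 4, 9, 2, 10, 6, 3, 8, 7, 1, 5) via Δ²R.

9 SE-corners of the 36-cell Rothe diagram give Ess(w):

[(1, 10, 0), (3, 3, 0), (3, 8, 1), (5, 8, 2), (6, 3, 1), (6, 5, 2), (8, 7, 4), (9, 1, 0), (9, 5, 3)]


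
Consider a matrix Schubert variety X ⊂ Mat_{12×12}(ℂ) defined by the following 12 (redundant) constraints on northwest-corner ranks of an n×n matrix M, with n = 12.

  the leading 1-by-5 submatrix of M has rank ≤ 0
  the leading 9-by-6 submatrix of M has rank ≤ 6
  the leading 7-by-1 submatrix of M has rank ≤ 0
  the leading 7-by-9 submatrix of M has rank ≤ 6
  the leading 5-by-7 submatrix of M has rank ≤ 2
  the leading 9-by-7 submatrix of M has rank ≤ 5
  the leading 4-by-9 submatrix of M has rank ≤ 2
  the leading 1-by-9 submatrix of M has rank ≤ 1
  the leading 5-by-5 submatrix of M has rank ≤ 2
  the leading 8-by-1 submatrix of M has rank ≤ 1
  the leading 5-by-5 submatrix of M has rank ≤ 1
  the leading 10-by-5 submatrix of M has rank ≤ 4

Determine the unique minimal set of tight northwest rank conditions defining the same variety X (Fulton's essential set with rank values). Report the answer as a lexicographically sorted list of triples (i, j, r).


Rank table r_w(12×12) implied by the 12 constraints:

  R[1]: 0, 0, 0, 0, 0, 1, 1, 1, 1, 1, 1, 1
  R[2]: 0, 1, 1, 1, 1, 2, 2, 2, 2, 2, 2, 2
  R[3]: 0, 1, 1, 1, 1, 2, 2, 2, 2, 3, 3, 3
  R[4]: 0, 1, 1, 1, 1, 2, 2, 2, 2, 3, 4, 4
  R[5]: 0, 1, 1, 1, 1, 2, 2, 3, 3, 4, 5, 5
  R[6]: 0, 1, 2, 2, 2, 3, 3, 4, 4, 5, 6, 6
  R[7]: 0, 1, 2, 3, 3, 4, 4, 5, 5, 6, 7, 7
  R[8]: 1, 2, 3, 4, 4, 5, 5, 6, 6, 7, 8, 8
  R[9]: 1, 2, 3, 4, 4, 5, 5, 6, 7, 8, 9, 9
  R[10]: 1, 2, 3, 4, 4, 5, 6, 7, 8, 9, 10, 10
  R[11]: 1, 2, 3, 4, 5, 6, 7, 8, 9, 10, 11, 11
  R[12]: 1, 2, 3, 4, 5, 6, 7, 8, 9, 10, 11, 12

second differences of R give the permutation w = (6, 2, 10, 11, 8, 3, 4, 1, 9, 7, 5, 12).

Rothe diagram D(w) (30 cells), 7 SE-corners (essential conditions):

[(1, 5, 0), (4, 9, 2), (5, 5, 1), (5, 7, 2), (7, 1, 0), (9, 7, 5), (10, 5, 4)]


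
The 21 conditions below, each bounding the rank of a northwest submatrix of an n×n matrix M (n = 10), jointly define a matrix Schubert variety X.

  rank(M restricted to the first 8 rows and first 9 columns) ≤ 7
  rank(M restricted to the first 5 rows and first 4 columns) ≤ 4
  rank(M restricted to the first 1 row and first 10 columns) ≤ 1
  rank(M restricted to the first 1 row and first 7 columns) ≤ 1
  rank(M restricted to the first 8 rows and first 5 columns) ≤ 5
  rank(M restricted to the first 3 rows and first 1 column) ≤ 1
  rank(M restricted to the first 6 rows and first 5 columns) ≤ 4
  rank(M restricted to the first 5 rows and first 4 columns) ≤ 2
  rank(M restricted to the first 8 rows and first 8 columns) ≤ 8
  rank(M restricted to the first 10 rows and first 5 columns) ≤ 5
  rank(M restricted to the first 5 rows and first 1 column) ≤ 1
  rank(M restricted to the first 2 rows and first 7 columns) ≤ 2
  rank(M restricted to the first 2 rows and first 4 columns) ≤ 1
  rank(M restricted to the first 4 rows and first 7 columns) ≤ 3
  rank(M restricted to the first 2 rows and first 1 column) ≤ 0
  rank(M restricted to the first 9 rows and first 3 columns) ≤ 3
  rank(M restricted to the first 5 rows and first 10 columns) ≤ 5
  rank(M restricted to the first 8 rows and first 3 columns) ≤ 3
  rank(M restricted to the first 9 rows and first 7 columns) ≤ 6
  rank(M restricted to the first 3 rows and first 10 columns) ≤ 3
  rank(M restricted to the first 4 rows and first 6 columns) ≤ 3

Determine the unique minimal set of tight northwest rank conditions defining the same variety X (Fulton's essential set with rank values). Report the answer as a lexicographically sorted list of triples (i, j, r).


The tightest implied rank at each (i,j), from the 21 conditions:

  0 1 1 1 1 1 1 1 1 1
  0 1 1 1 2 2 2 2 2 2
  1 2 2 2 3 3 3 3 3 3
  1 2 2 2 3 3 3 4 4 4
  1 2 2 2 3 4 4 5 5 5
  1 2 3 3 4 5 5 6 6 6
  1 2 3 4 5 6 6 7 7 7
  1 2 3 4 5 6 6 7 7 8
  1 2 3 4 5 6 6 7 8 9
  1 2 3 4 5 6 7 8 9 10

so w = (2, 5, 1, 8, 6, 3, 4, 10, 9, 7).

Fulton essential set (6 of the 13 Rothe cells):

[(2, 1, 0), (2, 4, 1), (4, 7, 3), (5, 4, 2), (8, 9, 7), (9, 7, 6)]


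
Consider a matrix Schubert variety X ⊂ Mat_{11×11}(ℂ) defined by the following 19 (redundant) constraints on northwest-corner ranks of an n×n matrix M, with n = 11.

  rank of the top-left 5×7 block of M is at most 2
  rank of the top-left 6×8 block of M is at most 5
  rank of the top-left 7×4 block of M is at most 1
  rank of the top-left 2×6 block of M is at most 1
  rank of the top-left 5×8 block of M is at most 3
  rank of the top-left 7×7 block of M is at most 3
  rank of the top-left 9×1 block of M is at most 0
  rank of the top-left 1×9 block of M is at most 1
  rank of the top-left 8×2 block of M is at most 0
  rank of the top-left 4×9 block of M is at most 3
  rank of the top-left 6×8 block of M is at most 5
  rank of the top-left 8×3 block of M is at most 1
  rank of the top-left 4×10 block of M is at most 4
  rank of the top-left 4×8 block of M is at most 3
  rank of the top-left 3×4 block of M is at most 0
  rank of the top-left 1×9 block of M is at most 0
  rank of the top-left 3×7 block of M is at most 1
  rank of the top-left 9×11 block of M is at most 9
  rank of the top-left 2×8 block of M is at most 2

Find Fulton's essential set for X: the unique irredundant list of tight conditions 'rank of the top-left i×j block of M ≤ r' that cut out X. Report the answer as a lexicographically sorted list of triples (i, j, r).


Recovering R(i,j) via the rank-extension bound from the 19 conditions:

  0 0 0 0 0 0 0 0 0 1 1
  0 0 0 0 1 1 1 1 1 2 2
  0 0 0 0 1 1 1 2 2 3 3
  0 0 1 1 2 2 2 3 3 4 4
  0 0 1 1 2 2 2 3 4 5 5
  0 0 1 1 2 3 3 4 5 6 6
  0 0 1 1 2 3 3 4 5 6 7
  0 0 1 2 3 4 4 5 6 7 8
  0 1 2 3 4 5 5 6 7 8 9
  1 2 3 4 5 6 6 7 8 9 10
  1 2 3 4 5 6 7 8 9 10 11

reading off 1-entries of Δ²R: w = (10, 5, 8, 3, 9, 6, 11, 4, 2, 1, 7).

Fulton essential set (8 of the 36 Rothe cells):

[(1, 9, 0), (3, 4, 0), (3, 7, 1), (5, 7, 2), (7, 4, 1), (7, 7, 3), (8, 2, 0), (9, 1, 0)]


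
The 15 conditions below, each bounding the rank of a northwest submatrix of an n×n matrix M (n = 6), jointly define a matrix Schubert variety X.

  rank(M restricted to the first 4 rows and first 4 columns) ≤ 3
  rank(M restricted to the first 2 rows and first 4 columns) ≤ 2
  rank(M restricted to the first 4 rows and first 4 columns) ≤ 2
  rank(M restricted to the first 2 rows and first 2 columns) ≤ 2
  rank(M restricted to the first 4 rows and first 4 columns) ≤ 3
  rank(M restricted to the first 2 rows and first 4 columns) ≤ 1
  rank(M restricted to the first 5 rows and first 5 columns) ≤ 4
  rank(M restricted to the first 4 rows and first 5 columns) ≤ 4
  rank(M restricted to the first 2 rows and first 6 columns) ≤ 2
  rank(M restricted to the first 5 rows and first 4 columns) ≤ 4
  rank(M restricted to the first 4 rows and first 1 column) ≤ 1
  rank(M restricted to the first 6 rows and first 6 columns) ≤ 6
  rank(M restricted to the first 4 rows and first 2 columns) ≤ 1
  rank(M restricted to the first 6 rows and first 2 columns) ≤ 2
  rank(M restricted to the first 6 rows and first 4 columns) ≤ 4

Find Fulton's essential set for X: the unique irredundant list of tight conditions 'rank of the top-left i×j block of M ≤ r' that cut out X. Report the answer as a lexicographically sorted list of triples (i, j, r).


Reconstructing r_w from the 15 given conditions:

  R[1]: 1 1 1 1 1 1
  R[2]: 1 1 1 1 2 2
  R[3]: 1 1 2 2 3 3
  R[4]: 1 1 2 2 3 4
  R[5]: 1 2 3 3 4 5
  R[6]: 1 2 3 4 5 6

second differences of R give the permutation w = (1, 5, 3, 6, 2, 4).

|D(w)|=6, |Ess(w)|=3:

[(2, 4, 1), (4, 2, 1), (4, 4, 2)]


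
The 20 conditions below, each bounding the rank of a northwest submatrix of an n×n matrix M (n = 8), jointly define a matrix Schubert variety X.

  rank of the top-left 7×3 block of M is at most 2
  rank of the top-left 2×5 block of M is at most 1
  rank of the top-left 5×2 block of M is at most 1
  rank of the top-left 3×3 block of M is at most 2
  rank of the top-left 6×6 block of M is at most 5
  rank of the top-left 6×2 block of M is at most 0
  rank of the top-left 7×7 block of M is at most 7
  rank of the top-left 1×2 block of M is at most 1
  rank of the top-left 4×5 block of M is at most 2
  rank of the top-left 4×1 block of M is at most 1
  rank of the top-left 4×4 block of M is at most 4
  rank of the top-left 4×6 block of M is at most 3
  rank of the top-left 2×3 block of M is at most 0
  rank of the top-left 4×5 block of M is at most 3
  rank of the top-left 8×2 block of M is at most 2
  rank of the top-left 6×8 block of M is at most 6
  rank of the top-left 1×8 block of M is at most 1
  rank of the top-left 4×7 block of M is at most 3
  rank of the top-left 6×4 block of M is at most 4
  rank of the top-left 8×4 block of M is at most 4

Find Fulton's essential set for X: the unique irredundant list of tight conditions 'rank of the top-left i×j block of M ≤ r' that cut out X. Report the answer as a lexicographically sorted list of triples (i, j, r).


Propagating the 20 rank bounds to every northwest block:

  row 1: 0, 0, 0, 1, 1, 1, 1, 1
  row 2: 0, 0, 0, 1, 1, 2, 2, 2
  row 3: 0, 0, 1, 2, 2, 3, 3, 3
  row 4: 0, 0, 1, 2, 2, 3, 3, 4
  row 5: 0, 0, 1, 2, 3, 4, 4, 5
  row 6: 0, 0, 1, 2, 3, 4, 5, 6
  row 7: 1, 1, 2, 3, 4, 5, 6, 7
  row 8: 1, 2, 3, 4, 5, 6, 7, 8

second differences of R give the permutation w = (4, 6, 3, 8, 5, 7, 1, 2).

5 SE-corners of the 17-cell Rothe diagram give Ess(w):

[(2, 3, 0), (2, 5, 1), (4, 5, 2), (4, 7, 3), (6, 2, 0)]
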